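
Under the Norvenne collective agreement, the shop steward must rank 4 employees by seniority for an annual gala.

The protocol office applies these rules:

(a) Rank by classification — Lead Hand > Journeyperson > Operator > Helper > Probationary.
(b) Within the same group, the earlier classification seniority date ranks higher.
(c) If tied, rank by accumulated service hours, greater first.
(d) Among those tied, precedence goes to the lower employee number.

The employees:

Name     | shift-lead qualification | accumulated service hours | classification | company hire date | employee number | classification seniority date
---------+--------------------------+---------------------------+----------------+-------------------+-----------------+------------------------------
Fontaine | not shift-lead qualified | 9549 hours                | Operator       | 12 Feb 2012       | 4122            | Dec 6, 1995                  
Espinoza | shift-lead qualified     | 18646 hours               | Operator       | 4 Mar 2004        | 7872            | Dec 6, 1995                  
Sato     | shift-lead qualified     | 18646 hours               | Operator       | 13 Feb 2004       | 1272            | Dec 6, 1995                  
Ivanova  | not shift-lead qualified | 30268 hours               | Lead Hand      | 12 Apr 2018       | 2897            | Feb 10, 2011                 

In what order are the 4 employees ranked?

By classification: Ivanova (Lead Hand); then Sato, Espinoza and Fontaine (Operator).
Sato, Espinoza and Fontaine all have classification seniority date Dec 6, 1995, so the next rule applies.
Among Sato, Espinoza and Fontaine, by accumulated service hours (higher first): Sato and Espinoza (18646 hours) before Fontaine (9549 hours).
Among Sato and Espinoza, by employee number (lower first): Sato (1272) before Espinoza (7872).
Full order: Ivanova, Sato, Espinoza, Fontaine.

Ivanova, Sato, Espinoza, Fontaine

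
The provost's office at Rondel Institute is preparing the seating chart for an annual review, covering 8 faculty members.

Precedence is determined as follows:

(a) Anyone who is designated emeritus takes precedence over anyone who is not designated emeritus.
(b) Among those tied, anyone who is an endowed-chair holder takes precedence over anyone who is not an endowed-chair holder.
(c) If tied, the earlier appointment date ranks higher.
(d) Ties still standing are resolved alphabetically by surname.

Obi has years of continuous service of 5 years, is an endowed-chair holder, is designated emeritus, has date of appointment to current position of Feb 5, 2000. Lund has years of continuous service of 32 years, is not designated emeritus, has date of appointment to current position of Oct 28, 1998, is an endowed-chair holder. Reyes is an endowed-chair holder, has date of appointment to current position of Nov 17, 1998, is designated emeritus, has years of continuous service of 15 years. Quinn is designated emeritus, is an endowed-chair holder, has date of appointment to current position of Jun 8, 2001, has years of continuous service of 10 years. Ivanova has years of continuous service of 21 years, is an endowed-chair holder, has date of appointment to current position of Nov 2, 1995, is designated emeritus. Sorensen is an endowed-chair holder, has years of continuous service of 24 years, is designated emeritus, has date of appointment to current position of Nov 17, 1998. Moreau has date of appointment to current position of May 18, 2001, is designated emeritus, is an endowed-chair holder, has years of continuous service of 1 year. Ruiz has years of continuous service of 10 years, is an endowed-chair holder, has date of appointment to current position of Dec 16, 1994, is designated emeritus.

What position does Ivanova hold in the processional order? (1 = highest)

2

By the first rule: Ruiz, Ivanova, Reyes, Sorensen, Obi, Moreau and Quinn (each designated emeritus); then Lund (not designated emeritus).
Ruiz, Ivanova, Reyes, Sorensen, Obi, Moreau and Quinn are each an endowed-chair holder, so the next rule applies.
Among Ruiz, Ivanova, Reyes, Sorensen, Obi, Moreau and Quinn, by date of appointment to current position (earlier first): Ruiz (Dec 16, 1994) before Ivanova (Nov 2, 1995) before Reyes and Sorensen (Nov 17, 1998) before Obi (Feb 5, 2000) before Moreau (May 18, 2001) before Quinn (Jun 8, 2001).
Among Reyes and Sorensen, alphabetically by surname: Reyes before Sorensen.
Order: Ruiz, Ivanova, Reyes, Sorensen, Obi, Moreau, Quinn, Lund. So position 2.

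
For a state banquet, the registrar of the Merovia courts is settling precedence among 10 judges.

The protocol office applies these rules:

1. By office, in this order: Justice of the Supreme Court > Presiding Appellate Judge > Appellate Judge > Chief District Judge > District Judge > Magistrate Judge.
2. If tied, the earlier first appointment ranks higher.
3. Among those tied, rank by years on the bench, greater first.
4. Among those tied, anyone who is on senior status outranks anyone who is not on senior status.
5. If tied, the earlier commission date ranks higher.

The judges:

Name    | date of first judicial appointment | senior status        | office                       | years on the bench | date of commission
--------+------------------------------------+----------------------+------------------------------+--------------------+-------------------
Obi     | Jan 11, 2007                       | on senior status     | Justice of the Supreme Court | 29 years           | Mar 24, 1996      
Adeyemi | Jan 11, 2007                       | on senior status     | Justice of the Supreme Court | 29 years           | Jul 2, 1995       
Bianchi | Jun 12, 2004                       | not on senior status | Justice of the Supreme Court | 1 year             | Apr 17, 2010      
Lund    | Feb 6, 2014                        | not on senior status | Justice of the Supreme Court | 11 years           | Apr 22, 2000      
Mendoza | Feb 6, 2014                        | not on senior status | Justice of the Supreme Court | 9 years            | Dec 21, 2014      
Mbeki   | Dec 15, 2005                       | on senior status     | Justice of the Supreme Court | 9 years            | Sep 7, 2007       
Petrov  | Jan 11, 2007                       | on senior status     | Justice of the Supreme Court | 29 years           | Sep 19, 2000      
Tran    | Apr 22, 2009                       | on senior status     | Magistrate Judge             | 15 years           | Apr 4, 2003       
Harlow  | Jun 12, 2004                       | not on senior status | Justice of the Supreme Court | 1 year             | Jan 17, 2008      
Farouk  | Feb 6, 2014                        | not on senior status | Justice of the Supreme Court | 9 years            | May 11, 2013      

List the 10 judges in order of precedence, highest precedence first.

By office: Harlow, Bianchi, Mbeki, Adeyemi, Obi, Petrov, Lund, Farouk and Mendoza (Justice of the Supreme Court); then Tran (Magistrate Judge).
Among Harlow, Bianchi, Mbeki, Adeyemi, Obi, Petrov, Lund, Farouk and Mendoza, by date of first judicial appointment (earlier first): Harlow and Bianchi (Jun 12, 2004) before Mbeki (Dec 15, 2005) before Adeyemi, Obi and Petrov (Jan 11, 2007) before Lund, Farouk and Mendoza (Feb 6, 2014).
Harlow and Bianchi both have years on the bench 1 year, so the next rule applies.
Harlow and Bianchi are each not on senior status, so the next rule applies.
Among Harlow and Bianchi, by date of commission (earlier first): Harlow (Jan 17, 2008) before Bianchi (Apr 17, 2010).
Adeyemi, Obi and Petrov all have years on the bench 29 years, so the next rule applies.
Adeyemi, Obi and Petrov are each on senior status, so the next rule applies.
Among Adeyemi, Obi and Petrov, by date of commission (earlier first): Adeyemi (Jul 2, 1995) before Obi (Mar 24, 1996) before Petrov (Sep 19, 2000).
Among Lund, Farouk and Mendoza, by years on the bench (higher first): Lund (11 years) before Farouk and Mendoza (9 years).
Farouk and Mendoza are each not on senior status, so the next rule applies.
Among Farouk and Mendoza, by date of commission (earlier first): Farouk (May 11, 2013) before Mendoza (Dec 21, 2014).
Full order: Harlow, Bianchi, Mbeki, Adeyemi, Obi, Petrov, Lund, Farouk, Mendoza, Tran.

Harlow, Bianchi, Mbeki, Adeyemi, Obi, Petrov, Lund, Farouk, Mendoza, Tran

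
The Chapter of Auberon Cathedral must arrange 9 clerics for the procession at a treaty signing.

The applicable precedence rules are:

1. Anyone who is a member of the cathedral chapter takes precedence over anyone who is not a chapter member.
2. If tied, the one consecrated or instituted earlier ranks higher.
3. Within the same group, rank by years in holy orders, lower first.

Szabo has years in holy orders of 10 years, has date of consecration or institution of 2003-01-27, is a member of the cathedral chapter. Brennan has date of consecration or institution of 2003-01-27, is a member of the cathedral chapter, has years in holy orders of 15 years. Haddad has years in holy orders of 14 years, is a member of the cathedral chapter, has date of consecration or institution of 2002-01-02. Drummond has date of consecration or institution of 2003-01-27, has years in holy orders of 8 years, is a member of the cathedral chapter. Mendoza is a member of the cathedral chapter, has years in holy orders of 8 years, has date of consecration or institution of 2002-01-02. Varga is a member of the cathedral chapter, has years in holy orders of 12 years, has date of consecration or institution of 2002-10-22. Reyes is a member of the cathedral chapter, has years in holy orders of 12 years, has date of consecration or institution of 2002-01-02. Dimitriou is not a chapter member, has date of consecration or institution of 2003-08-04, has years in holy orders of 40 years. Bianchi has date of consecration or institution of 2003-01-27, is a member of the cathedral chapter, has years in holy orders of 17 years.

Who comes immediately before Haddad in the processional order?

By the first rule: Mendoza, Reyes, Haddad, Varga, Drummond, Szabo, Brennan and Bianchi (each a member of the cathedral chapter); then Dimitriou (not a chapter member).
Among Mendoza, Reyes, Haddad, Varga, Drummond, Szabo, Brennan and Bianchi, by date of consecration or institution (earlier first): Mendoza, Reyes and Haddad (2002-01-02) before Varga (2002-10-22) before Drummond, Szabo, Brennan and Bianchi (2003-01-27).
Among Mendoza, Reyes and Haddad, by years in holy orders (lower first): Mendoza (8 years) before Reyes (12 years) before Haddad (14 years).
Among Drummond, Szabo, Brennan and Bianchi, by years in holy orders (lower first): Drummond (8 years) before Szabo (10 years) before Brennan (15 years) before Bianchi (17 years).
Order: Mendoza, Reyes, Haddad, Varga, Drummond, Szabo, Brennan, Bianchi, Dimitriou.

Reyes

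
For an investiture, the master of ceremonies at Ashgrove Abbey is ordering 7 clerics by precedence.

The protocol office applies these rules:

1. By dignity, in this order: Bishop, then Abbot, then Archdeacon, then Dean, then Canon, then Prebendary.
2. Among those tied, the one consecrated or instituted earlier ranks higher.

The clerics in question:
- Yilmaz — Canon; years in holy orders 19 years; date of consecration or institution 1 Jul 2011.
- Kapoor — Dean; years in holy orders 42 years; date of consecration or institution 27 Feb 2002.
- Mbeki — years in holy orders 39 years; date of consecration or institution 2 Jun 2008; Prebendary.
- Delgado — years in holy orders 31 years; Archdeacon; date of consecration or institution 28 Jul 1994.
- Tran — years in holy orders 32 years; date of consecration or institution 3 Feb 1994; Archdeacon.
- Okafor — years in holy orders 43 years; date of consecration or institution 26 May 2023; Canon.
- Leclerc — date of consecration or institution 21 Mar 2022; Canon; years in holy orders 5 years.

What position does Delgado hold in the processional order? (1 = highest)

By dignity: Tran and Delgado (Archdeacon); then Kapoor (Dean); then Yilmaz, Leclerc and Okafor (Canon); then Mbeki (Prebendary).
Among Tran and Delgado, by date of consecration or institution (earlier first): Tran (3 Feb 1994) before Delgado (28 Jul 1994).
Among Yilmaz, Leclerc and Okafor, by date of consecration or institution (earlier first): Yilmaz (1 Jul 2011) before Leclerc (21 Mar 2022) before Okafor (26 May 2023).
Order: Tran, Delgado, Kapoor, Yilmaz, Leclerc, Okafor, Mbeki. So position 2.

2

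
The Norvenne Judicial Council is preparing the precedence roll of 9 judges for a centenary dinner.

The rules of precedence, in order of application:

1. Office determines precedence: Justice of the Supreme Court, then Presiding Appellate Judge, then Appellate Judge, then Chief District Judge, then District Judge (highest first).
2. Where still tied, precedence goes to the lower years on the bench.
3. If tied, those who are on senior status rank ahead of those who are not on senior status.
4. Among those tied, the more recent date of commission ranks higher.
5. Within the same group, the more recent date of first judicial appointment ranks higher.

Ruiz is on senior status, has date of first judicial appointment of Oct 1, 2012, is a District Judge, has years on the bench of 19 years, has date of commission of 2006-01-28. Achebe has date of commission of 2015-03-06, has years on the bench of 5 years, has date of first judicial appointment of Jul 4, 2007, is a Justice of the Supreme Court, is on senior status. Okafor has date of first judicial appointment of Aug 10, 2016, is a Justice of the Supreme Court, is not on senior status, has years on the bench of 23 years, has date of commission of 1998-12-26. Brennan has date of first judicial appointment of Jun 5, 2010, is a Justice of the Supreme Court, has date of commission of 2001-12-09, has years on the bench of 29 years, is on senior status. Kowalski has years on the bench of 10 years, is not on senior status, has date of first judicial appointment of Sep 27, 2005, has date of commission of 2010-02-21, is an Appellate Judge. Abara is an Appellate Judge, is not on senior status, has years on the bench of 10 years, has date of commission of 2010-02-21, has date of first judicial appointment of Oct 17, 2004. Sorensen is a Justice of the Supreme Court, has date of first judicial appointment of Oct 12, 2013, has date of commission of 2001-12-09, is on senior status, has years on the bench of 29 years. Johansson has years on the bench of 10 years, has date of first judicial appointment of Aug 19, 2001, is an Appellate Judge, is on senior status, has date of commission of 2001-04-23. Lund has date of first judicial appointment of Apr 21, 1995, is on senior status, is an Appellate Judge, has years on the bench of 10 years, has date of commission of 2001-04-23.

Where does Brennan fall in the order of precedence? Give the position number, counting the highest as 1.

4

By office: Achebe, Okafor, Sorensen and Brennan (Justice of the Supreme Court); then Johansson, Lund, Kowalski and Abara (Appellate Judge); then Ruiz (District Judge).
Among Achebe, Okafor, Sorensen and Brennan, by years on the bench (lower first): Achebe (5 years) before Okafor (23 years) before Sorensen and Brennan (29 years).
Sorensen and Brennan are each on senior status, so the next rule applies.
Sorensen and Brennan both have date of commission 2001-12-09, so the next rule applies.
Among Sorensen and Brennan, by date of first judicial appointment (later first): Sorensen (Oct 12, 2013) before Brennan (Jun 5, 2010).
Johansson, Lund, Kowalski and Abara all have years on the bench 10 years, so the next rule applies.
Among Johansson, Lund, Kowalski and Abara, on senior status before not on senior status: Johansson and Lund (on senior status) before Kowalski and Abara (not on senior status).
Johansson and Lund both have date of commission 2001-04-23, so the next rule applies.
Among Johansson and Lund, by date of first judicial appointment (later first): Johansson (Aug 19, 2001) before Lund (Apr 21, 1995).
Kowalski and Abara both have date of commission 2010-02-21, so the next rule applies.
Among Kowalski and Abara, by date of first judicial appointment (later first): Kowalski (Sep 27, 2005) before Abara (Oct 17, 2004).
Order: Achebe, Okafor, Sorensen, Brennan, Johansson, Lund, Kowalski, Abara, Ruiz. So position 4.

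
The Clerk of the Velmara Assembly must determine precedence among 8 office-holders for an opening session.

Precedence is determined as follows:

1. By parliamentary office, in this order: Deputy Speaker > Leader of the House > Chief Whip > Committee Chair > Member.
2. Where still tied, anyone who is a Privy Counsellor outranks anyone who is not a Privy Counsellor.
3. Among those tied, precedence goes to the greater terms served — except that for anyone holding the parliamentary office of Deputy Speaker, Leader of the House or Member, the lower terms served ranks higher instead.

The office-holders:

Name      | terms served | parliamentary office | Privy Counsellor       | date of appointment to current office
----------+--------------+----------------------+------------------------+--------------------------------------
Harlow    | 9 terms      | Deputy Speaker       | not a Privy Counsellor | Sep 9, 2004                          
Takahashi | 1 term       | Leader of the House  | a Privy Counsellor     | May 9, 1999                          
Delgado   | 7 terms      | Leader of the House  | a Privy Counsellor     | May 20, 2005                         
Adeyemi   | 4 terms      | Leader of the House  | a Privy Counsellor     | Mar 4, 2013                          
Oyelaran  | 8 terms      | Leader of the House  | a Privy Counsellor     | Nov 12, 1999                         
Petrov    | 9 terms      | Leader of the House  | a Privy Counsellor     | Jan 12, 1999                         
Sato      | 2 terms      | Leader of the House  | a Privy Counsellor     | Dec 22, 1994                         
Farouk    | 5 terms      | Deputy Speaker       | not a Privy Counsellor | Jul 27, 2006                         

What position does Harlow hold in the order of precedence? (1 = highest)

By parliamentary office: Farouk and Harlow (Deputy Speaker); then Takahashi, Sato, Adeyemi, Delgado, Oyelaran and Petrov (Leader of the House).
Farouk and Harlow are each not a Privy Counsellor, so the next rule applies.
Among Farouk and Harlow, by terms served (lower first) (reversed rule for this group): Farouk (5 terms) before Harlow (9 terms).
Takahashi, Sato, Adeyemi, Delgado, Oyelaran and Petrov are each a Privy Counsellor, so the next rule applies.
Among Takahashi, Sato, Adeyemi, Delgado, Oyelaran and Petrov, by terms served (lower first) (reversed rule for this group): Takahashi (1 term) before Sato (2 terms) before Adeyemi (4 terms) before Delgado (7 terms) before Oyelaran (8 terms) before Petrov (9 terms).
Order: Farouk, Harlow, Takahashi, Sato, Adeyemi, Delgado, Oyelaran, Petrov. So position 2.

2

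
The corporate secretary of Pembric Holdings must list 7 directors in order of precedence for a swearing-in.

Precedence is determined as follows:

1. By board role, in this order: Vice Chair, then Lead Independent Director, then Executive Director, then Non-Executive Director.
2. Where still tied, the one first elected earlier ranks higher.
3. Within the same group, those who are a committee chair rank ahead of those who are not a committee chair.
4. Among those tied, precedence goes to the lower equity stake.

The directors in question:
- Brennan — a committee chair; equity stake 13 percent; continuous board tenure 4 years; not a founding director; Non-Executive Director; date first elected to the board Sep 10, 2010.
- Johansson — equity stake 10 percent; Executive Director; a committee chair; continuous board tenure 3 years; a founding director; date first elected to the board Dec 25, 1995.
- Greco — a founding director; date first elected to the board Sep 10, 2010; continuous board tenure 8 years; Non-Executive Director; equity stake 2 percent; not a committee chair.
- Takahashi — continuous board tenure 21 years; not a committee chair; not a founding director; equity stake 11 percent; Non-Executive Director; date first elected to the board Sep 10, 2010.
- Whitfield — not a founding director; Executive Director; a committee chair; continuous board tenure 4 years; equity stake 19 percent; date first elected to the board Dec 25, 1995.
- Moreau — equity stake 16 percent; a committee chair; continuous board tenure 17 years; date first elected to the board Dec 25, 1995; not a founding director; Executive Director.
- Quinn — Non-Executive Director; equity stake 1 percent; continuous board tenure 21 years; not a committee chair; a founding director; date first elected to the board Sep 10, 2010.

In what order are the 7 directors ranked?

By board role: Johansson, Moreau and Whitfield (Executive Director); then Brennan, Quinn, Greco and Takahashi (Non-Executive Director).
Johansson, Moreau and Whitfield all have date first elected to the board Dec 25, 1995, so the next rule applies.
Johansson, Moreau and Whitfield are each a committee chair, so the next rule applies.
Among Johansson, Moreau and Whitfield, by equity stake (lower first): Johansson (10 percent) before Moreau (16 percent) before Whitfield (19 percent).
Brennan, Quinn, Greco and Takahashi all have date first elected to the board Sep 10, 2010, so the next rule applies.
Among Brennan, Quinn, Greco and Takahashi, a committee chair before not a committee chair: Brennan (a committee chair) before Quinn, Greco and Takahashi (not a committee chair).
Among Quinn, Greco and Takahashi, by equity stake (lower first): Quinn (1 percent) before Greco (2 percent) before Takahashi (11 percent).
Full order: Johansson, Moreau, Whitfield, Brennan, Quinn, Greco, Takahashi.

Johansson, Moreau, Whitfield, Brennan, Quinn, Greco, Takahashi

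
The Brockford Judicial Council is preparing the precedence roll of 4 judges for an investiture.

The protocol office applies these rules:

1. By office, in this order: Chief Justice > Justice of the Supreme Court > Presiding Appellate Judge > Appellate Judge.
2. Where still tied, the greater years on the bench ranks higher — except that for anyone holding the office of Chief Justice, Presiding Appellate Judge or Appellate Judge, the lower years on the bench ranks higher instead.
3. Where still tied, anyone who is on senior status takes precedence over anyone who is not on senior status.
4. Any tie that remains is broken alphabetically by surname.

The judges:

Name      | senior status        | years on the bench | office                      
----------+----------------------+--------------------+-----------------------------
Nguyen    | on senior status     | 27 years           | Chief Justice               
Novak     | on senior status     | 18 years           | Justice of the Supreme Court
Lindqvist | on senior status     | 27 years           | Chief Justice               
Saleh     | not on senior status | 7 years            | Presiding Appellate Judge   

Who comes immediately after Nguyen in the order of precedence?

By office: Lindqvist and Nguyen (Chief Justice); then Novak (Justice of the Supreme Court); then Saleh (Presiding Appellate Judge).
Lindqvist and Nguyen both have years on the bench 27 years, so the next rule applies.
Lindqvist and Nguyen are each on senior status, so the next rule applies.
Among Lindqvist and Nguyen, alphabetically by surname: Lindqvist before Nguyen.
Order: Lindqvist, Nguyen, Novak, Saleh.

Novak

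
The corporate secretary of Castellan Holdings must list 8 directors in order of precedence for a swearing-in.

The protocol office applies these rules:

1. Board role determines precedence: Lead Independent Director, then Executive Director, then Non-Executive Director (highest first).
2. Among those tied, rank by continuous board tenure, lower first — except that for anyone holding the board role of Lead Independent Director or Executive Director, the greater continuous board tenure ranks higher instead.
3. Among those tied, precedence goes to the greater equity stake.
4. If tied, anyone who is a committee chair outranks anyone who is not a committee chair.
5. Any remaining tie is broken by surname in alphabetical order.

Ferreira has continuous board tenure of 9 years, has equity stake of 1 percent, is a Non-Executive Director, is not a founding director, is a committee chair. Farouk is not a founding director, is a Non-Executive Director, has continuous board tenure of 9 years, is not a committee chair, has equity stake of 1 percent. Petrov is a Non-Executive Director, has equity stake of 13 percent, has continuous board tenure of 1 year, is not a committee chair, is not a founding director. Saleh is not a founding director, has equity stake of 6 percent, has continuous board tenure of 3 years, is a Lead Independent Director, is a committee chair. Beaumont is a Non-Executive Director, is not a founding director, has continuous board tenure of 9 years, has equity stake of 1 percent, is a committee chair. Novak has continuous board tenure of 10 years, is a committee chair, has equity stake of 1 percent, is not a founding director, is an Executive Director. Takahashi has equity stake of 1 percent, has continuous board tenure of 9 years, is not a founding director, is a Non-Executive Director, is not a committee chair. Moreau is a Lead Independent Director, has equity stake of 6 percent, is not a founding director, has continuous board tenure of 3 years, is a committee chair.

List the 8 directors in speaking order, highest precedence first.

By board role: Moreau and Saleh (Lead Independent Director); then Novak (Executive Director); then Petrov, Beaumont, Ferreira, Farouk and Takahashi (Non-Executive Director).
Moreau and Saleh both have continuous board tenure 3 years, so the next rule applies.
Moreau and Saleh both have equity stake 6 percent, so the next rule applies.
Moreau and Saleh are each a committee chair, so the next rule applies.
Among Moreau and Saleh, alphabetically by surname: Moreau before Saleh.
Among Petrov, Beaumont, Ferreira, Farouk and Takahashi, by continuous board tenure (lower first): Petrov (1 year) before Beaumont, Ferreira, Farouk and Takahashi (9 years).
Beaumont, Ferreira, Farouk and Takahashi all have equity stake 1 percent, so the next rule applies.
Among Beaumont, Ferreira, Farouk and Takahashi, a committee chair before not a committee chair: Beaumont and Ferreira (a committee chair) before Farouk and Takahashi (not a committee chair).
Among Beaumont and Ferreira, alphabetically by surname: Beaumont before Ferreira.
Among Farouk and Takahashi, alphabetically by surname: Farouk before Takahashi.
Full order: Moreau, Saleh, Novak, Petrov, Beaumont, Ferreira, Farouk, Takahashi.

Moreau, Saleh, Novak, Petrov, Beaumont, Ferreira, Farouk, Takahashi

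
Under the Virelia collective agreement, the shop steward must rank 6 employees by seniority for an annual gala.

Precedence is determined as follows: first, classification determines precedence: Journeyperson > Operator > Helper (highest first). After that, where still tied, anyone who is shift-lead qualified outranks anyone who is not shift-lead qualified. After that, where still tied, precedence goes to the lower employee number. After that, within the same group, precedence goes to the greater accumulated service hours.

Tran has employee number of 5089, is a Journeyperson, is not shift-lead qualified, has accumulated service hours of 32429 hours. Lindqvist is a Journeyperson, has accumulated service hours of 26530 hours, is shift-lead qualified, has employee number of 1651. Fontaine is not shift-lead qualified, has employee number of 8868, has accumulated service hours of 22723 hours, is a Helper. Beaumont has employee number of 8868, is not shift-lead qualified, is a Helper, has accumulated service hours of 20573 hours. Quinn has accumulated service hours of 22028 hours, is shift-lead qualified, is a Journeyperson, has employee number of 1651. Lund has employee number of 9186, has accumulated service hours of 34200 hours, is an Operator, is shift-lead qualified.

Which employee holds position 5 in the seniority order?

Fontaine

By classification: Lindqvist, Quinn and Tran (Journeyperson); then Lund (Operator); then Fontaine and Beaumont (Helper).
Among Lindqvist, Quinn and Tran, shift-lead qualified before not shift-lead qualified: Lindqvist and Quinn (shift-lead qualified) before Tran (not shift-lead qualified).
Lindqvist and Quinn both have employee number 1651, so the next rule applies.
Among Lindqvist and Quinn, by accumulated service hours (higher first): Lindqvist (26530 hours) before Quinn (22028 hours).
Fontaine and Beaumont are each not shift-lead qualified, so the next rule applies.
Fontaine and Beaumont both have employee number 8868, so the next rule applies.
Among Fontaine and Beaumont, by accumulated service hours (higher first): Fontaine (22723 hours) before Beaumont (20573 hours).
Order: Lindqvist, Quinn, Tran, Lund, Fontaine, Beaumont.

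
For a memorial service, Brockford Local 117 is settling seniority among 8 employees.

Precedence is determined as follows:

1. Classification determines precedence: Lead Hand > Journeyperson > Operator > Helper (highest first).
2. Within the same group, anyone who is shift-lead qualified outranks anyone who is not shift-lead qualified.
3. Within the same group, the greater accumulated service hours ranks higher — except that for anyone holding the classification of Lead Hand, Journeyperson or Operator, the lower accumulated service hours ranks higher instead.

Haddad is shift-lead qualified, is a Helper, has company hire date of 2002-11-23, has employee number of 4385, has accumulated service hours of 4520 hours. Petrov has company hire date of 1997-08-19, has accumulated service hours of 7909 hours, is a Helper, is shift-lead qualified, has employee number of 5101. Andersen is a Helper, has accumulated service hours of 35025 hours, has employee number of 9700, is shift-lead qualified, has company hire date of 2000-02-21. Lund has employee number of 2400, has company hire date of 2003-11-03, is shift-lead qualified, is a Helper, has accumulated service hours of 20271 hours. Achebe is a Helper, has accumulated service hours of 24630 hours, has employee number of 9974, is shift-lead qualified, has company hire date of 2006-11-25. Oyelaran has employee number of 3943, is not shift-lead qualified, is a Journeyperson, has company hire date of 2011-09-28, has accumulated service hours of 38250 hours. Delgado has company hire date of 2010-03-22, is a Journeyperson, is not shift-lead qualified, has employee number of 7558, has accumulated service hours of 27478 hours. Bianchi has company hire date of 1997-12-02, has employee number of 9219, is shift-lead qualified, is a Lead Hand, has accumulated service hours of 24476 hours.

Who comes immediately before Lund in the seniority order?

By classification: Bianchi (Lead Hand); then Delgado and Oyelaran (Journeyperson); then Andersen, Achebe, Lund, Petrov and Haddad (Helper).
Delgado and Oyelaran are each not shift-lead qualified, so the next rule applies.
Among Delgado and Oyelaran, by accumulated service hours (lower first) (reversed rule for this group): Delgado (27478 hours) before Oyelaran (38250 hours).
Andersen, Achebe, Lund, Petrov and Haddad are each shift-lead qualified, so the next rule applies.
Among Andersen, Achebe, Lund, Petrov and Haddad, by accumulated service hours (higher first): Andersen (35025 hours) before Achebe (24630 hours) before Lund (20271 hours) before Petrov (7909 hours) before Haddad (4520 hours).
Order: Bianchi, Delgado, Oyelaran, Andersen, Achebe, Lund, Petrov, Haddad.

Achebe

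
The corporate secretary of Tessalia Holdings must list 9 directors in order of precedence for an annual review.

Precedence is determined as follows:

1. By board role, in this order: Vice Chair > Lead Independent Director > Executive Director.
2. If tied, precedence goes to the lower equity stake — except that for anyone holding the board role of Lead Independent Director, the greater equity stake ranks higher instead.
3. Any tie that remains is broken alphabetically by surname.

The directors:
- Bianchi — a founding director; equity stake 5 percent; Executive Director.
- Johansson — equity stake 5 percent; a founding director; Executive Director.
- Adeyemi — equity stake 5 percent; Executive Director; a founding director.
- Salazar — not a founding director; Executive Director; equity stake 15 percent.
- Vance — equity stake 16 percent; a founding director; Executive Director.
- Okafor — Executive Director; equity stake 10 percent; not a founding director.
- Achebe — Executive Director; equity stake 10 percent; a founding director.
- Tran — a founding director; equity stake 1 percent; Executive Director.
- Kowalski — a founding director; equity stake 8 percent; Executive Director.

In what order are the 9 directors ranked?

By board role: Tran, Adeyemi, Bianchi, Johansson, Kowalski, Achebe, Okafor, Salazar and Vance (Executive Director).
Among Tran, Adeyemi, Bianchi, Johansson, Kowalski, Achebe, Okafor, Salazar and Vance, by equity stake (lower first): Tran (1 percent) before Adeyemi, Bianchi and Johansson (5 percent) before Kowalski (8 percent) before Achebe and Okafor (10 percent) before Salazar (15 percent) before Vance (16 percent).
Among Adeyemi, Bianchi and Johansson, alphabetically by surname: Adeyemi before Bianchi before Johansson.
Among Achebe and Okafor, alphabetically by surname: Achebe before Okafor.
Full order: Tran, Adeyemi, Bianchi, Johansson, Kowalski, Achebe, Okafor, Salazar, Vance.

Tran, Adeyemi, Bianchi, Johansson, Kowalski, Achebe, Okafor, Salazar, Vance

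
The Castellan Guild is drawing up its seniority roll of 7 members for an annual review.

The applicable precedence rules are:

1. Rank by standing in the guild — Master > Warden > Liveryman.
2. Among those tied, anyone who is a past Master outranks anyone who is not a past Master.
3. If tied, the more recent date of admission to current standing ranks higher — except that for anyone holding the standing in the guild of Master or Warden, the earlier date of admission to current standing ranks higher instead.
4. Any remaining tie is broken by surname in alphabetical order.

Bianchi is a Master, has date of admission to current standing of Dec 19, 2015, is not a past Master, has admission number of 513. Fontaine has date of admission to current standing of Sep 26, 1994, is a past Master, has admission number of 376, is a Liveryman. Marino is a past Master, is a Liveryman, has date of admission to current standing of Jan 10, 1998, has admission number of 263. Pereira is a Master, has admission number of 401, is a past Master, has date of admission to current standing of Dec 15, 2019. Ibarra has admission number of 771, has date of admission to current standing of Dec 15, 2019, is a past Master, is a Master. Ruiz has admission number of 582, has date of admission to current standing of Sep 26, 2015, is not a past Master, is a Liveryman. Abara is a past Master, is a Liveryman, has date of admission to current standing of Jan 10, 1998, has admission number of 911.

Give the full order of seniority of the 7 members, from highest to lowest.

Ibarra, Pereira, Bianchi, Abara, Marino, Fontaine, Ruiz

By standing in the guild: Ibarra, Pereira and Bianchi (Master); then Abara, Marino, Fontaine and Ruiz (Liveryman).
Among Ibarra, Pereira and Bianchi, a past Master before not a past Master: Ibarra and Pereira (a past Master) before Bianchi (not a past Master).
Ibarra and Pereira both have date of admission to current standing Dec 15, 2019, so the next rule applies.
Among Ibarra and Pereira, alphabetically by surname: Ibarra before Pereira.
Among Abara, Marino, Fontaine and Ruiz, a past Master before not a past Master: Abara, Marino and Fontaine (a past Master) before Ruiz (not a past Master).
Among Abara, Marino and Fontaine, by date of admission to current standing (later first): Abara and Marino (Jan 10, 1998) before Fontaine (Sep 26, 1994).
Among Abara and Marino, alphabetically by surname: Abara before Marino.
Full order: Ibarra, Pereira, Bianchi, Abara, Marino, Fontaine, Ruiz.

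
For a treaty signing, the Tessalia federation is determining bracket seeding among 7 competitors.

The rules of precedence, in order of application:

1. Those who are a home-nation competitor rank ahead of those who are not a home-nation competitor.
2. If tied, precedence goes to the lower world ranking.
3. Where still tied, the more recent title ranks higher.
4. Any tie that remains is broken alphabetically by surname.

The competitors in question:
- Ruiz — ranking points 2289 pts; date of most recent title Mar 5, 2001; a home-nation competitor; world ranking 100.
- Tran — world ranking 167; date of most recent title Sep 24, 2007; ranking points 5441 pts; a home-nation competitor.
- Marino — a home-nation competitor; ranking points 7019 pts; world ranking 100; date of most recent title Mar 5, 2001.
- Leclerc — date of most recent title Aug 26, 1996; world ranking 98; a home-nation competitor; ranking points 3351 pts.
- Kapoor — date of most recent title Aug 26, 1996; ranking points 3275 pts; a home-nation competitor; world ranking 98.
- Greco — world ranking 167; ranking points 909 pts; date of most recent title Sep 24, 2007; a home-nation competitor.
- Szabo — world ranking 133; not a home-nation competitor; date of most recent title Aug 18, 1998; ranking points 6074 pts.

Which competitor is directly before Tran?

By the first rule: Kapoor, Leclerc, Marino, Ruiz, Greco and Tran (each a home-nation competitor); then Szabo (not a home-nation competitor).
Among Kapoor, Leclerc, Marino, Ruiz, Greco and Tran, by world ranking (lower first): Kapoor and Leclerc (98) before Marino and Ruiz (100) before Greco and Tran (167).
Kapoor and Leclerc both have date of most recent title Aug 26, 1996, so the next rule applies.
Among Kapoor and Leclerc, alphabetically by surname: Kapoor before Leclerc.
Marino and Ruiz both have date of most recent title Mar 5, 2001, so the next rule applies.
Among Marino and Ruiz, alphabetically by surname: Marino before Ruiz.
Greco and Tran both have date of most recent title Sep 24, 2007, so the next rule applies.
Among Greco and Tran, alphabetically by surname: Greco before Tran.
Order: Kapoor, Leclerc, Marino, Ruiz, Greco, Tran, Szabo.

Greco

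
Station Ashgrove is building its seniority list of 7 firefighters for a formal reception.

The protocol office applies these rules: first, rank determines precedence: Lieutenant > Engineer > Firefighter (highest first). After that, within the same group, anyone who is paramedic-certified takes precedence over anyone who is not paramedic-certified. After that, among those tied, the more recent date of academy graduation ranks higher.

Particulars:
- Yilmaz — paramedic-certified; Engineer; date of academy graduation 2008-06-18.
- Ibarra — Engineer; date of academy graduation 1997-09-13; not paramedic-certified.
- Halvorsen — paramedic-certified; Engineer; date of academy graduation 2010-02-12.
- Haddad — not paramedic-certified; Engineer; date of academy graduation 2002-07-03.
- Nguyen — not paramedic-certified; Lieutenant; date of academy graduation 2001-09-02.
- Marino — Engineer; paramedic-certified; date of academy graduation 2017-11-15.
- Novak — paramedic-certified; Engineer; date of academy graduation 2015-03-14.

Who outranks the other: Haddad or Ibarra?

Haddad

By rank: Nguyen (Lieutenant); then Marino, Novak, Halvorsen, Yilmaz, Haddad and Ibarra (Engineer).
Among Marino, Novak, Halvorsen, Yilmaz, Haddad and Ibarra, paramedic-certified before not paramedic-certified: Marino, Novak, Halvorsen and Yilmaz (paramedic-certified) before Haddad and Ibarra (not paramedic-certified).
Among Marino, Novak, Halvorsen and Yilmaz, by date of academy graduation (later first): Marino (2017-11-15) before Novak (2015-03-14) before Halvorsen (2010-02-12) before Yilmaz (2008-06-18).
Among Haddad and Ibarra, by date of academy graduation (later first): Haddad (2002-07-03) before Ibarra (1997-09-13).
So Haddad takes precedence.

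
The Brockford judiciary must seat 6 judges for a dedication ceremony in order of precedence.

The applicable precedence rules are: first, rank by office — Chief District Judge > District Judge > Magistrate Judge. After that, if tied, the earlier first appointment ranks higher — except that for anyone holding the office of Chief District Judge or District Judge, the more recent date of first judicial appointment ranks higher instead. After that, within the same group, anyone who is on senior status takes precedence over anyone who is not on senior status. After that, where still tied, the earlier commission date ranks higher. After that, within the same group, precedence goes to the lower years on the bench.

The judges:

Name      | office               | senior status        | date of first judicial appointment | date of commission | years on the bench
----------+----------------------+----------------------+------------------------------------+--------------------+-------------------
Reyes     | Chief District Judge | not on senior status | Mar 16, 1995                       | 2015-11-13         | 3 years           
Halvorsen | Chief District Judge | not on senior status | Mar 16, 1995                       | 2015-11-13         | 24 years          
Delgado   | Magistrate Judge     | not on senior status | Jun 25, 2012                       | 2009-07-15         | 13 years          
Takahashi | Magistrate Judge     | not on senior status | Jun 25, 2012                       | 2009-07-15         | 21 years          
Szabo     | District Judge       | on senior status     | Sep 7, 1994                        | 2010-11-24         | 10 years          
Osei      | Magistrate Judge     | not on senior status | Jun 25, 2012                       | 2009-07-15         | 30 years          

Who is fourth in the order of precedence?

Delgado

By office: Reyes and Halvorsen (Chief District Judge); then Szabo (District Judge); then Delgado, Takahashi and Osei (Magistrate Judge).
Reyes and Halvorsen both have date of first judicial appointment Mar 16, 1995, so the next rule applies.
Reyes and Halvorsen are each not on senior status, so the next rule applies.
Reyes and Halvorsen both have date of commission 2015-11-13, so the next rule applies.
Among Reyes and Halvorsen, by years on the bench (lower first): Reyes (3 years) before Halvorsen (24 years).
Delgado, Takahashi and Osei all have date of first judicial appointment Jun 25, 2012, so the next rule applies.
Delgado, Takahashi and Osei are each not on senior status, so the next rule applies.
Delgado, Takahashi and Osei all have date of commission 2009-07-15, so the next rule applies.
Among Delgado, Takahashi and Osei, by years on the bench (lower first): Delgado (13 years) before Takahashi (21 years) before Osei (30 years).
Order: Reyes, Halvorsen, Szabo, Delgado, Takahashi, Osei.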